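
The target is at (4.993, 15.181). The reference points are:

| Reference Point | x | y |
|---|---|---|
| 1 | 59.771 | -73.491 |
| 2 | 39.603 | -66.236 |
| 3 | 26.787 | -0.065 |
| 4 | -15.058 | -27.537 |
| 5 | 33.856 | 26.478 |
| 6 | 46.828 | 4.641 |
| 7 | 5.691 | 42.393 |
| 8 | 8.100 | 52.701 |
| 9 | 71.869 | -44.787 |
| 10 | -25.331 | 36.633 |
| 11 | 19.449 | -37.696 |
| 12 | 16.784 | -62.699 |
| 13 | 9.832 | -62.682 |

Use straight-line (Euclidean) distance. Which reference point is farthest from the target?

Distances from (4.993, 15.181):
1: √((54.778)² + (-88.672)²) = √(3000.62928 + 7862.72358) = 104.227
2: √((34.610)² + (-81.417)²) = √(1197.85210 + 6628.72789) = 88.468
3: √((21.794)² + (-15.246)²) = √(474.97844 + 232.44052) = 26.597
4: √((-20.051)² + (-42.718)²) = √(402.04260 + 1824.82752) = 47.190
5: √((28.863)² + (11.297)²) = √(833.07277 + 127.62221) = 30.995
6: √((41.835)² + (-10.540)²) = √(1750.16723 + 111.09160) = 43.142
7: √((0.698)² + (27.212)²) = √(0.48720 + 740.49294) = 27.221
8: √((3.107)² + (37.520)²) = √(9.65345 + 1407.75040) = 37.648
9: √((66.876)² + (-59.968)²) = √(4472.39938 + 3596.16102) = 89.825
10: √((-30.324)² + (21.452)²) = √(919.54498 + 460.18830) = 37.145
11: √((14.456)² + (-52.877)²) = √(208.97594 + 2795.97713) = 54.817
12: √((11.791)² + (-77.880)²) = √(139.02768 + 6065.29440) = 78.768
13: √((4.839)² + (-77.863)²) = √(23.41592 + 6062.64677) = 78.013
Maximum: 1 at 104.227.

1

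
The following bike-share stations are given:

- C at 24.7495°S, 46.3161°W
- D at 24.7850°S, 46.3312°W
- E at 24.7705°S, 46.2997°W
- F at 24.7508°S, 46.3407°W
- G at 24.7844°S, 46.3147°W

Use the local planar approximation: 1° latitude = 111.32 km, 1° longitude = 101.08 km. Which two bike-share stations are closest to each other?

D and G

Pairwise distances:
D–G: √((0.0006·111.32)² + (0.0165·101.08)²) = √(0.004461 + 2.781624) = 1.6692 km
E–G: √((-0.0139·111.32)² + (-0.0150·101.08)²) = √(2.394286 + 2.298862) = 2.1664 km
C–F: √((-0.0013·111.32)² + (-0.0246·101.08)²) = √(0.020943 + 6.183020) = 2.4908 km
C–E: √((-0.0210·111.32)² + (0.0164·101.08)²) = √(5.464935 + 2.748009) = 2.8658 km
D–E: √((0.0145·111.32)² + (0.0315·101.08)²) = √(2.605448 + 10.137983) = 3.5698 km
C–G: √((-0.0349·111.32)² + (0.0014·101.08)²) = √(15.093753 + 0.020026) = 3.8876 km
D–F: √((0.0342·111.32)² + (-0.0095·101.08)²) = √(14.494345 + 0.922099) = 3.9264 km
C–D: √((-0.0355·111.32)² + (-0.0151·101.08)²) = √(15.617197 + 2.329616) = 4.2364 km
F–G: √((-0.0336·111.32)² + (0.0260·101.08)²) = √(13.990233 + 6.906804) = 4.5713 km
E–F: √((0.0197·111.32)² + (-0.0410·101.08)²) = √(4.809267 + 17.175057) = 4.6887 km
Closest pair: D–G at 1.6692 km.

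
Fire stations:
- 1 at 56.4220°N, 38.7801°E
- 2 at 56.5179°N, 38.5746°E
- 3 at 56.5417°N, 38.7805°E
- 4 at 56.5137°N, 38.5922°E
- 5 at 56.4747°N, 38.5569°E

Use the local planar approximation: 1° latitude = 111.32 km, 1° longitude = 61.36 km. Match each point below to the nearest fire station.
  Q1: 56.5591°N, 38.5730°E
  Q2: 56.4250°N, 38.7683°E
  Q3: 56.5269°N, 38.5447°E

Q1→2; Q2→1; Q3→2

Q1 at 56.5591°N, 38.5730°E:
  1: 19.8598 km
  2: 4.5874 km
  3: 12.8787 km
  4: 5.1894 km
  5: 9.4472 km
  → nearest: 2 (4.5874 km)
Q2 at 56.4250°N, 38.7683°E:
  1: 0.7974 km
  2: 15.7548 km
  3: 13.0126 km
  4: 14.6375 km
  5: 14.1021 km
  → nearest: 1 (0.7974 km)
Q3 at 56.5269°N, 38.5447°E:
  1: 18.5741 km
  2: 2.0904 km
  3: 14.5622 km
  4: 3.2641 km
  5: 5.8589 km
  → nearest: 2 (2.0904 km)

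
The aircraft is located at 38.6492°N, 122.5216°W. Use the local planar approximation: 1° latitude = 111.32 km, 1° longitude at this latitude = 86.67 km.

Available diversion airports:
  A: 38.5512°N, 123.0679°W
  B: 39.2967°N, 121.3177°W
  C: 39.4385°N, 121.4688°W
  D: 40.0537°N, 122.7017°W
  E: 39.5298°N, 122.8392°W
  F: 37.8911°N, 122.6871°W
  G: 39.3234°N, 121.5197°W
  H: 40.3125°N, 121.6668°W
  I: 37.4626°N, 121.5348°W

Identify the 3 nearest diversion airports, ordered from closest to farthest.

A, F, E

Distances from 38.6492°N, 122.5216°W:
A: √((-0.0980·111.32)² + (-0.5463·86.67)²) = √(119.014136 + 2241.816153) = 48.5884 km
B: √((0.6475·111.32)² + (1.2039·86.67)²) = √(5195.483152 + 10887.255677) = 126.8177 km
C: √((0.7893·111.32)² + (1.0528·86.67)²) = √(7720.236434 + 8325.864635) = 126.6732 km
D: √((1.4045·111.32)² + (-0.1801·86.67)²) = √(24444.991039 + 243.649216) = 157.1262 km
E: √((0.8806·111.32)² + (-0.3176·86.67)²) = √(9609.565638 + 757.702257) = 101.8198 km
F: √((-0.7581·111.32)² + (-0.1655·86.67)²) = √(7121.957679 + 205.747037) = 85.6020 km
G: √((0.6742·111.32)² + (1.0019·86.67)²) = √(5632.794298 + 7540.260435) = 114.7739 km
H: √((1.6633·111.32)² + (0.8548·86.67)²) = √(34283.690860 + 5488.663681) = 199.4301 km
I: √((-1.1866·111.32)² + (0.9868·86.67)²) = √(17448.378890 + 7314.689150) = 157.3629 km
Sorted: A (48.5884 km) < F (85.6020 km) < E (101.8198 km) < G (114.7739 km) < C (126.6732 km) < …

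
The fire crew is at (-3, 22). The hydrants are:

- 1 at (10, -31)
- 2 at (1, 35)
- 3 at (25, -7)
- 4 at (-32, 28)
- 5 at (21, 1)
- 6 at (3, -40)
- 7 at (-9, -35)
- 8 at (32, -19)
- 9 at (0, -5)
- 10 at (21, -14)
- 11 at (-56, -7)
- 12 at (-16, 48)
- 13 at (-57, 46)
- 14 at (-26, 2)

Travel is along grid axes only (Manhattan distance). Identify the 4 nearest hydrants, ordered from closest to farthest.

Distances from (-3, 22):
1: 66
2: 17
3: 57
4: 35
5: 45
6: 68
7: 63
8: 76
9: 30
10: 60
11: 82
12: 39
13: 78
14: 43
Sorted: 2 (17) < 9 (30) < 4 (35) < 12 (39) < 14 (43) < 5 (45) < …

2, 9, 4, 12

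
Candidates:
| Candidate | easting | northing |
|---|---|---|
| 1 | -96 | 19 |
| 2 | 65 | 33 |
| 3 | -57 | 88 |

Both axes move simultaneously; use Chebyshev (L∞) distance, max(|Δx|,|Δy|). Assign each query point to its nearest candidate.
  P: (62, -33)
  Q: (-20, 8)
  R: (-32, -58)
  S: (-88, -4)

P at (62, -33):
  1: 158
  2: 66
  3: 121
  → nearest: 2 (66)
Q at (-20, 8):
  1: 76
  2: 85
  3: 80
  → nearest: 1 (76)
R at (-32, -58):
  1: 77
  2: 97
  3: 146
  → nearest: 1 (77)
S at (-88, -4):
  1: 23
  2: 153
  3: 92
  → nearest: 1 (23)

P→2; Q→1; R→1; S→1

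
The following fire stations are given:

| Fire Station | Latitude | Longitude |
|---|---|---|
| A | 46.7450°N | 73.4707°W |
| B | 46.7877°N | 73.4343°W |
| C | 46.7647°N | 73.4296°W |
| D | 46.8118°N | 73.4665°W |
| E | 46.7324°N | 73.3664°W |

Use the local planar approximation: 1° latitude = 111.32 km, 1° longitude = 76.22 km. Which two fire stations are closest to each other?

Pairwise distances:
A–B: 5.5038 km
A–C: 3.8240 km
A–D: 7.4431 km
A–E: 8.0725 km
B–C: 2.5853 km
B–D: 3.6361 km
B–E: 8.0424 km
C–D: 5.9499 km
C–E: 6.0111 km
D–E: 11.6763 km
Closest pair: B–C at 2.5853 km.

B and C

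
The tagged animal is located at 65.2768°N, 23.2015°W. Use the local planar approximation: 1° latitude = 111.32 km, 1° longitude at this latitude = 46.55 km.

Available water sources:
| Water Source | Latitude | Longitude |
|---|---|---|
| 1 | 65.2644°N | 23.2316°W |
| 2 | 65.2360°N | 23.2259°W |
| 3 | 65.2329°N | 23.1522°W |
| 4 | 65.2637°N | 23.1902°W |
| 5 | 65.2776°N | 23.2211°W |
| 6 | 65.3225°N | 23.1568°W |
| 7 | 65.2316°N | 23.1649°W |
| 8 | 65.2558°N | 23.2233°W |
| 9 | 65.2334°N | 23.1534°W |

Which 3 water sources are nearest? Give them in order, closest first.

5, 4, 1

Distances from 65.2768°N, 23.2015°W:
1: √((-0.0124·111.32)² + (-0.0301·46.55)²) = √(1.905416 + 1.963235) = 1.9669 km
2: √((-0.0408·111.32)² + (-0.0244·46.55)²) = √(20.628456 + 1.290087) = 4.6817 km
3: √((-0.0439·111.32)² + (0.0493·46.55)²) = √(23.882261 + 5.266635) = 5.3990 km
4: √((-0.0131·111.32)² + (0.0113·46.55)²) = √(2.126616 + 0.276692) = 1.5503 km
5: √((0.0008·111.32)² + (-0.0196·46.55)²) = √(0.007931 + 0.832437) = 0.9167 km
6: √((0.0457·111.32)² + (0.0447·46.55)²) = √(25.880865 + 4.329666) = 5.4964 km
7: √((-0.0452·111.32)² + (0.0366·46.55)²) = √(25.317643 + 2.902696) = 5.3123 km
8: √((-0.0210·111.32)² + (-0.0218·46.55)²) = √(5.464935 + 1.029799) = 2.5485 km
9: √((-0.0434·111.32)² + (0.0481·46.55)²) = √(23.341344 + 5.013367) = 5.3249 km
Sorted: 5 (0.9167 km) < 4 (1.5503 km) < 1 (1.9669 km) < 8 (2.5485 km) < 2 (4.6817 km) < …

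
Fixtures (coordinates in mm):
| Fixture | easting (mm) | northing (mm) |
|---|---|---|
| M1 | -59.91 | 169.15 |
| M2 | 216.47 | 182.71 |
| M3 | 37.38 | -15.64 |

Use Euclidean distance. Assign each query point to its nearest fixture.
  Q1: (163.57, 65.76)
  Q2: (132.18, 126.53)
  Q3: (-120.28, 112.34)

Q1→M2; Q2→M2; Q3→M1

Q1 at (163.57, 65.76):
  M1: √((-223.48)² + (103.39)²) = √(49943.3104 + 10689.4921) = 246.24 mm
  M2: √((52.90)² + (116.95)²) = √(2798.4100 + 13677.3025) = 128.36 mm
  M3: √((-126.19)² + (-81.40)²) = √(15923.9161 + 6625.9600) = 150.17 mm
  → nearest: M2 (128.36 mm)
Q2 at (132.18, 126.53):
  M1: √((-192.09)² + (42.62)²) = √(36898.5681 + 1816.4644) = 196.76 mm
  M2: √((84.29)² + (56.18)²) = √(7104.8041 + 3156.1924) = 101.30 mm
  M3: √((-94.80)² + (-142.17)²) = √(8987.0400 + 20212.3089) = 170.88 mm
  → nearest: M2 (101.30 mm)
Q3 at (-120.28, 112.34):
  M1: √((60.37)² + (56.81)²) = √(3644.5369 + 3227.3761) = 82.90 mm
  M2: √((336.75)² + (70.37)²) = √(113400.5625 + 4951.9369) = 344.02 mm
  M3: √((157.66)² + (-127.98)²) = √(24856.6756 + 16378.8804) = 203.07 mm
  → nearest: M1 (82.90 mm)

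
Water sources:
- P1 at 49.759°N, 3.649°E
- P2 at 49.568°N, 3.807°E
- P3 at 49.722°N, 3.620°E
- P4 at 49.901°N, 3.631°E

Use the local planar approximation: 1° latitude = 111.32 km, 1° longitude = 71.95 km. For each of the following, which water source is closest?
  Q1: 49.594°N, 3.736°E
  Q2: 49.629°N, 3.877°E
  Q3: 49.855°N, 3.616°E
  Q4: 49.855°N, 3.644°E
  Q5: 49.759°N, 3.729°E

Q1 at 49.594°N, 3.736°E:
  P1: √((0.165·111.32)² + (-0.087·71.95)²) = √(337.37608 + 39.18322) = 19.405 km
  P2: √((-0.026·111.32)² + (0.071·71.95)²) = √(8.37709 + 26.09626) = 5.871 km
  P3: √((0.128·111.32)² + (-0.116·71.95)²) = √(203.03286 + 69.65905) = 16.513 km
  P4: √((0.307·111.32)² + (-0.105·71.95)²) = √(1167.94703 + 57.07425) = 35.000 km
  → nearest: P2 (5.871 km)
Q2 at 49.629°N, 3.877°E:
  P1: √((0.130·111.32)² + (-0.228·71.95)²) = √(209.42721 + 269.11090) = 21.876 km
  P2: √((-0.061·111.32)² + (-0.070·71.95)²) = √(46.11116 + 25.36633) = 8.454 km
  P3: √((0.093·111.32)² + (-0.257·71.95)²) = √(107.17964 + 341.92263) = 21.192 km
  P4: √((0.272·111.32)² + (-0.246·71.95)²) = √(916.82026 + 313.27938) = 35.073 km
  → nearest: P2 (8.454 km)
Q3 at 49.855°N, 3.616°E:
  P1: √((-0.096·111.32)² + (0.033·71.95)²) = √(114.20598 + 5.63754) = 10.947 km
  P2: √((-0.287·111.32)² + (0.191·71.95)²) = √(1020.72838 + 188.85493) = 34.779 km
  P3: √((-0.133·111.32)² + (0.004·71.95)²) = √(219.20461 + 0.08283) = 14.808 km
  P4: √((0.046·111.32)² + (0.015·71.95)²) = √(26.22177 + 1.16478) = 5.233 km
  → nearest: P4 (5.233 km)
Q4 at 49.855°N, 3.644°E:
  P1: √((-0.096·111.32)² + (0.005·71.95)²) = √(114.20598 + 0.12942) = 10.693 km
  P2: √((-0.287·111.32)² + (0.163·71.95)²) = √(1020.72838 + 137.54247) = 34.033 km
  P3: √((-0.133·111.32)² + (-0.024·71.95)²) = √(219.20461 + 2.98184) = 14.906 km
  P4: √((0.046·111.32)² + (-0.013·71.95)²) = √(26.22177 + 0.87488) = 5.205 km
  → nearest: P4 (5.205 km)
Q5 at 49.759°N, 3.729°E:
  P1: √((0.000·111.32)² + (-0.080·71.95)²) = √(0.00000 + 33.13154) = 5.756 km
  P2: √((-0.191·111.32)² + (0.078·71.95)²) = √(452.07775 + 31.49567) = 21.990 km
  P3: √((-0.037·111.32)² + (-0.109·71.95)²) = √(16.96484 + 61.50559) = 8.858 km
  P4: √((0.142·111.32)² + (-0.098·71.95)²) = √(249.87516 + 49.71801) = 17.309 km
  → nearest: P1 (5.756 km)

Q1→P2; Q2→P2; Q3→P4; Q4→P4; Q5→P1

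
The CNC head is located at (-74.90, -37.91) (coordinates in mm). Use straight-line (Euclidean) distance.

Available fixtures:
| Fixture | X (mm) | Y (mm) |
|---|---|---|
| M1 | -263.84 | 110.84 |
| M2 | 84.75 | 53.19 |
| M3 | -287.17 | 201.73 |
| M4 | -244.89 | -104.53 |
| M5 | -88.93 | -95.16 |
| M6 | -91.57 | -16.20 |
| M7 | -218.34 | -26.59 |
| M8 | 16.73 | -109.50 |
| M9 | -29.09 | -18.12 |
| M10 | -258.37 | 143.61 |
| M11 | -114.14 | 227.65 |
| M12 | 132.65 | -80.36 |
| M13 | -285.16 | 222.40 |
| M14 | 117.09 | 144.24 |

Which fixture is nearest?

Distances from (-74.90, -37.91):
M1: 240.47 mm
M2: 183.81 mm
M3: 320.13 mm
M4: 182.58 mm
M5: 58.94 mm
M6: 27.37 mm
M7: 143.89 mm
M8: 116.28 mm
M9: 49.90 mm
M10: 258.09 mm
M11: 268.44 mm
M12: 211.85 mm
M13: 334.62 mm
M14: 264.65 mm
Minimum: M6 at 27.37 mm.

M6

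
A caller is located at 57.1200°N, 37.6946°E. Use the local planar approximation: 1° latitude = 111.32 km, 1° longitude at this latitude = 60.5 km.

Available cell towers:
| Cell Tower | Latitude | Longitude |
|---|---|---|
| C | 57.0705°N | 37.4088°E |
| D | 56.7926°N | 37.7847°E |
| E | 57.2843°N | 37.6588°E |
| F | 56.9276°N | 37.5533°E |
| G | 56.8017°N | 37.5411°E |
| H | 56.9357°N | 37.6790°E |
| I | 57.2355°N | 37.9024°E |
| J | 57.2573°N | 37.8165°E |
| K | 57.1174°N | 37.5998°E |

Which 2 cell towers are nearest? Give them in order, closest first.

K, J

Distances from 57.1200°N, 37.6946°E:
C: 18.1477 km
D: 36.8516 km
E: 18.4177 km
F: 23.0610 km
G: 36.6299 km
H: 20.5380 km
I: 17.9824 km
J: 16.9705 km
K: 5.7427 km
Sorted: K (5.7427 km) < J (16.9705 km) < I (17.9824 km) < C (18.1477 km) < …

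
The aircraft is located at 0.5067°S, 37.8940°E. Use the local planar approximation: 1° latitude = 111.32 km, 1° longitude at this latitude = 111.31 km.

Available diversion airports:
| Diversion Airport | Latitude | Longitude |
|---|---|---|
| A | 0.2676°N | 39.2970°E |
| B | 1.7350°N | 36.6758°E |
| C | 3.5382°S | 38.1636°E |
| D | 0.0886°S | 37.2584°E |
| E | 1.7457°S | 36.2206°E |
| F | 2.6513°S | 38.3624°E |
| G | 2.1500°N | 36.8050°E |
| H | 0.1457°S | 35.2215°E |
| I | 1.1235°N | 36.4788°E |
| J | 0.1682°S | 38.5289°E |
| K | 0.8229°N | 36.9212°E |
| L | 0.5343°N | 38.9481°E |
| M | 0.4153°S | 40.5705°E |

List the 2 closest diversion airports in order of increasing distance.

Distances from 0.5067°S, 37.8940°E:
A: 178.3760 km
B: 284.0070 km
C: 338.7982 km
D: 84.6854 km
E: 231.7726 km
F: 244.3637 km
G: 319.6215 km
H: 300.1781 km
I: 240.3064 km
J: 80.0891 km
K: 183.3912 km
L: 164.9118 km
M: 298.0949 km
Sorted: J (80.0891 km) < D (84.6854 km) < L (164.9118 km) < A (178.3760 km) < …

J, D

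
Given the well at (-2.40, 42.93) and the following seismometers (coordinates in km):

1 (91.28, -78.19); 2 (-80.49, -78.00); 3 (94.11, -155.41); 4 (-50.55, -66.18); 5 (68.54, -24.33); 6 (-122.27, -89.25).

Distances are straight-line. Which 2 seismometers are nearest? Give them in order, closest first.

Distances from (-2.40, 42.93):
1: 153.12 km
2: 143.95 km
3: 220.57 km
4: 119.26 km
5: 97.76 km
6: 178.44 km
Sorted: 5 (97.76 km) < 4 (119.26 km) < 2 (143.95 km) < 1 (153.12 km) < …

5, 4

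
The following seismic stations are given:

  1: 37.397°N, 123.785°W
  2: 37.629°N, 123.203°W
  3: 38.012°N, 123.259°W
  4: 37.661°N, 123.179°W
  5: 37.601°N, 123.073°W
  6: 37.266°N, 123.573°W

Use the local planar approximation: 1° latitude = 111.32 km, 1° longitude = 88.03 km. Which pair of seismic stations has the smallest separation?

2 and 4

Pairwise distances:
2–4: 4.142 km
4–5: 11.475 km
2–5: 11.861 km
1–6: 23.684 km
3–4: 39.703 km
2–3: 42.920 km
3–5: 48.594 km
2–6: 51.902 km
4–6: 56.004 km
1–2: 57.375 km
5–6: 57.689 km
1–4: 60.906 km
1–5: 66.665 km
1–3: 82.650 km
3–6: 87.524 km
Closest pair: 2–4 at 4.142 km.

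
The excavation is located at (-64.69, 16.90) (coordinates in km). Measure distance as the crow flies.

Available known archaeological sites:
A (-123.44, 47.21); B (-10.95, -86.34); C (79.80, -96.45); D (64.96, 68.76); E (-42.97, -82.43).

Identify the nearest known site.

Distances from (-64.69, 16.90):
A: √((-58.75)² + (30.31)²) = √(3451.5625 + 918.6961) = 66.11 km
B: √((53.74)² + (-103.24)²) = √(2887.9876 + 10658.4976) = 116.39 km
C: √((144.49)² + (-113.35)²) = √(20877.3601 + 12848.2225) = 183.65 km
D: √((129.65)² + (51.86)²) = √(16809.1225 + 2689.4596) = 139.64 km
E: √((21.72)² + (-99.33)²) = √(471.7584 + 9866.4489) = 101.68 km
Minimum: A at 66.11 km.

A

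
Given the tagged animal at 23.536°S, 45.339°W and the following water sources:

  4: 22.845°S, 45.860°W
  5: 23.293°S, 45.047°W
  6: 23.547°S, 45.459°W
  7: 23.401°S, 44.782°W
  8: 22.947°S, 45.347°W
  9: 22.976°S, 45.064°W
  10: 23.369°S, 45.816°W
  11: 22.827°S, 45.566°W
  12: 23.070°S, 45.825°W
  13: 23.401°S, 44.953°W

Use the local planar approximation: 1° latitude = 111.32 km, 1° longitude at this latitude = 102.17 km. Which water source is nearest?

6

Distances from 23.536°S, 45.339°W:
4: 93.544 km
5: 40.271 km
6: 12.321 km
7: 58.860 km
8: 65.573 km
9: 68.378 km
10: 52.160 km
11: 82.263 km
12: 71.810 km
13: 42.204 km
Minimum: 6 at 12.321 km.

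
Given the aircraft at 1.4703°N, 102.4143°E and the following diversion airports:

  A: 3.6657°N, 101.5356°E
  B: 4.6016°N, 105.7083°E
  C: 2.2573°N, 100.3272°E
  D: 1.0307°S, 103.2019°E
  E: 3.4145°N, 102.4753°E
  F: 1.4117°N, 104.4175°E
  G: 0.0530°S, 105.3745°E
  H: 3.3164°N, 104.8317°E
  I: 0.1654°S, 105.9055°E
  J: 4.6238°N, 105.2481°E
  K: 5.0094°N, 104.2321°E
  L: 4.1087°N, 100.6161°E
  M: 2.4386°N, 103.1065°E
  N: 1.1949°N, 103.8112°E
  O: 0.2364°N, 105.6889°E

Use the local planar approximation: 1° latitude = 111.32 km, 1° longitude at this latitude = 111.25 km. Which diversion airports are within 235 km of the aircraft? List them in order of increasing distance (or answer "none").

Distances from 1.4703°N, 102.4143°E:
A: √((2.1954·111.32)² + (-0.8787·111.25)²) = √(59727.414472 + 9556.113341) = 263.2176 km
B: √((3.1313·111.32)² + (3.2940·111.25)²) = √(121505.448076 + 134291.099306) = 505.7633 km
C: √((0.7870·111.32)² + (-2.0871·111.25)²) = √(7675.308846 + 53912.138053) = 248.1682 km
D: √((-2.5010·111.32)² + (0.7876·111.25)²) = √(77512.863104 + 7677.352020) = 291.8736 km
E: √((1.9442·111.32)² + (0.0610·111.25)²) = √(46841.228087 + 46.053189) = 216.5347 km
F: √((-0.0586·111.32)² + (2.0032·111.25)²) = √(42.554121 + 49664.796736) = 222.9515 km
G: √((-1.5233·111.32)² + (2.9602·111.25)²) = √(28755.258724 + 108453.144345) = 370.4165 km
H: √((1.8461·111.32)² + (2.4174·111.25)²) = √(42233.477234 + 72326.437628) = 338.4670 km
I: √((-1.6357·111.32)² + (3.4912·111.25)²) = √(33155.356553 + 150851.452816) = 428.9601 km
J: √((3.1535·111.32)² + (2.8338·111.25)²) = √(123234.431508 + 99389.025230) = 471.8299 km
K: √((3.5391·111.32)² + (1.8178·111.25)²) = √(155214.419006 + 40897.074015) = 442.8448 km
L: √((2.6384·111.32)² + (-1.7982·111.25)²) = √(86263.618576 + 40019.902475) = 355.3639 km
M: √((0.9683·111.32)² + (0.6922·111.25)²) = √(11618.933312 + 5930.116553) = 132.4728 km
N: √((-0.2754·111.32)² + (1.3969·111.25)²) = √(939.884023 + 24150.752876) = 158.4002 km
O: √((-1.2339·111.32)² + (3.2746·111.25)²) = √(18867.150936 + 132713.943551) = 389.3342 km
Threshold 235 km: M (132.4728 km), N (158.4002 km), E (216.5347 km), F (222.9515 km) are within range.

M, N, E, F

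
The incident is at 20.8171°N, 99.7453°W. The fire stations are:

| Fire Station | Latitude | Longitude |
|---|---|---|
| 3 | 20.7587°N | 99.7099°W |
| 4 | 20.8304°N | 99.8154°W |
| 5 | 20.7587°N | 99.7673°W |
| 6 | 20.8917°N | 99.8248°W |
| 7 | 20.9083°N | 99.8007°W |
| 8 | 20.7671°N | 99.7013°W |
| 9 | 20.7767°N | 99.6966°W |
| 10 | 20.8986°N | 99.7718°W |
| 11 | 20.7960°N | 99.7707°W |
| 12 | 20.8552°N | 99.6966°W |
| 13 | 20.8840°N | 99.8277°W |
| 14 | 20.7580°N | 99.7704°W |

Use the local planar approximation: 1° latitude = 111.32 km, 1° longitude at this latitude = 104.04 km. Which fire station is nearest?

Distances from 20.8171°N, 99.7453°W:
3: √((-0.0584·111.32)² + (0.0354·104.04)²) = √(42.264145 + 13.564607) = 7.4719 km
4: √((0.0133·111.32)² + (-0.0701·104.04)²) = √(2.192046 + 53.190825) = 7.4420 km
5: √((-0.0584·111.32)² + (-0.0220·104.04)²) = √(42.264145 + 5.238972) = 6.8923 km
6: √((0.0746·111.32)² + (-0.0795·104.04)²) = √(68.964255 + 68.412419) = 11.7208 km
7: √((0.0912·111.32)² + (-0.0554·104.04)²) = √(103.070901 + 33.221575) = 11.6744 km
8: √((-0.0500·111.32)² + (0.0440·104.04)²) = √(30.980356 + 20.955887) = 7.2067 km
9: √((-0.0404·111.32)² + (0.0487·104.04)²) = √(20.225959 + 25.671935) = 6.7748 km
10: √((0.0815·111.32)² + (-0.0265·104.04)²) = √(82.311708 + 7.601380) = 9.4823 km
11: √((-0.0211·111.32)² + (-0.0254·104.04)²) = √(5.517106 + 6.983419) = 3.5356 km
12: √((0.0381·111.32)² + (0.0487·104.04)²) = √(17.988558 + 25.671935) = 6.6076 km
13: √((0.0669·111.32)² + (-0.0824·104.04)²) = √(55.462396 + 73.494546) = 11.3559 km
14: √((-0.0591·111.32)² + (-0.0251·104.04)²) = √(43.283399 + 6.819431) = 7.0783 km
Minimum: 11 at 3.5356 km.

11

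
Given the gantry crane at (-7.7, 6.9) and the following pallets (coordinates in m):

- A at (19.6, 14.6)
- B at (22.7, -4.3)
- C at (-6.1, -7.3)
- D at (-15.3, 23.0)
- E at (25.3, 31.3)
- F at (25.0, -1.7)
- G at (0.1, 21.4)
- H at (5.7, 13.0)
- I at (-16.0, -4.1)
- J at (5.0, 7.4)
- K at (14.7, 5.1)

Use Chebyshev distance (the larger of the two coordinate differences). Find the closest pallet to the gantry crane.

Distances from (-7.7, 6.9):
A: 27.3 m
B: 30.4 m
C: 14.2 m
D: 16.1 m
E: 33.0 m
F: 32.7 m
G: 14.5 m
H: 13.4 m
I: 11.0 m
J: 12.7 m
K: 22.4 m
Minimum: I at 11.0 m.

I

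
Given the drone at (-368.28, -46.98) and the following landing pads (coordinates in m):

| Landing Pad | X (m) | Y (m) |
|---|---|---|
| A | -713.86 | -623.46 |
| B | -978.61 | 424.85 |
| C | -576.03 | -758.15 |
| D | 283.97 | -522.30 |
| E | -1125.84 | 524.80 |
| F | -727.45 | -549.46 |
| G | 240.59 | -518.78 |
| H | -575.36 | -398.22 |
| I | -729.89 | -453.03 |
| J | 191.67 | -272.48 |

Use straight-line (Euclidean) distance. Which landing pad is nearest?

Distances from (-368.28, -46.98):
A: √((-345.58)² + (-576.48)²) = √(119425.5364 + 332329.1904) = 672.13 m
B: √((-610.33)² + (471.83)²) = √(372502.7089 + 222623.5489) = 771.44 m
C: √((-207.75)² + (-711.17)²) = √(43160.0625 + 505762.7689) = 740.89 m
D: √((652.25)² + (-475.32)²) = √(425430.0625 + 225929.1024) = 807.07 m
E: √((-757.56)² + (571.78)²) = √(573897.1536 + 326932.3684) = 949.12 m
F: √((-359.17)² + (-502.48)²) = √(129003.0889 + 252486.1504) = 617.65 m
G: √((608.87)² + (-471.80)²) = √(370722.6769 + 222595.2400) = 770.27 m
H: √((-207.08)² + (-351.24)²) = √(42882.1264 + 123369.5376) = 407.74 m
I: √((-361.61)² + (-406.05)²) = √(130761.7921 + 164876.6025) = 543.73 m
J: √((559.95)² + (-225.50)²) = √(313544.0025 + 50850.2500) = 603.65 m
Minimum: H at 407.74 m.

H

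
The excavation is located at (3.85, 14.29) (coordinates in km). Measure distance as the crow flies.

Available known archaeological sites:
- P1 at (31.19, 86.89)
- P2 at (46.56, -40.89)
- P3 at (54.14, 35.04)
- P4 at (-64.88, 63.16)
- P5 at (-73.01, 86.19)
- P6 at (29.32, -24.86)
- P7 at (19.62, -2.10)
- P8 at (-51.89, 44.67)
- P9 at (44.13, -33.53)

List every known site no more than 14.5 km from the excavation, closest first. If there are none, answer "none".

none

Distances from (3.85, 14.29):
P1: 77.58 km
P2: 69.78 km
P3: 54.40 km
P4: 84.33 km
P5: 105.25 km
P6: 46.71 km
P7: 22.74 km
P8: 63.48 km
P9: 62.52 km
Threshold 14.5 km: none within range.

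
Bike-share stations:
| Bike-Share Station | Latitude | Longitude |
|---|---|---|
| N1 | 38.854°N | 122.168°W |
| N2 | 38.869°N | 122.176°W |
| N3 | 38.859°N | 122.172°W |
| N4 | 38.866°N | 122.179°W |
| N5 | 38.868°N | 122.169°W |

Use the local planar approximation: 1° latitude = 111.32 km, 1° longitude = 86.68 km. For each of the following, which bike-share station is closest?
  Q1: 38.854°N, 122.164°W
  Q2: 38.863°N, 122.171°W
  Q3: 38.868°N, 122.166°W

Q1→N1; Q2→N3; Q3→N5

Q1 at 38.854°N, 122.164°W:
  N1: √((0.000·111.32)² + (-0.004·86.68)²) = √(0.00000 + 0.12021) = 0.347 km
  N2: √((0.015·111.32)² + (-0.012·86.68)²) = √(2.78823 + 1.08193) = 1.967 km
  N3: √((0.005·111.32)² + (-0.008·86.68)²) = √(0.30980 + 0.48086) = 0.889 km
  N4: √((0.012·111.32)² + (-0.015·86.68)²) = √(1.78447 + 1.69052) = 1.864 km
  N5: √((0.014·111.32)² + (-0.005·86.68)²) = √(2.42886 + 0.18784) = 1.618 km
  → nearest: N1 (0.347 km)
Q2 at 38.863°N, 122.171°W:
  N1: √((-0.009·111.32)² + (0.003·86.68)²) = √(1.00376 + 0.06762) = 1.035 km
  N2: √((0.006·111.32)² + (-0.005·86.68)²) = √(0.44612 + 0.18784) = 0.796 km
  N3: √((-0.004·111.32)² + (-0.001·86.68)²) = √(0.19827 + 0.00751) = 0.454 km
  N4: √((0.003·111.32)² + (-0.008·86.68)²) = √(0.11153 + 0.48086) = 0.770 km
  N5: √((0.005·111.32)² + (0.002·86.68)²) = √(0.30980 + 0.03005) = 0.583 km
  → nearest: N3 (0.454 km)
Q3 at 38.868°N, 122.166°W:
  N1: √((-0.014·111.32)² + (-0.002·86.68)²) = √(2.42886 + 0.03005) = 1.568 km
  N2: √((0.001·111.32)² + (-0.010·86.68)²) = √(0.01239 + 0.75134) = 0.874 km
  N3: √((-0.009·111.32)² + (-0.006·86.68)²) = √(1.00376 + 0.27048) = 1.129 km
  N4: √((-0.002·111.32)² + (-0.013·86.68)²) = √(0.04957 + 1.26977) = 1.149 km
  N5: √((0.000·111.32)² + (-0.003·86.68)²) = √(0.00000 + 0.06762) = 0.260 km
  → nearest: N5 (0.260 km)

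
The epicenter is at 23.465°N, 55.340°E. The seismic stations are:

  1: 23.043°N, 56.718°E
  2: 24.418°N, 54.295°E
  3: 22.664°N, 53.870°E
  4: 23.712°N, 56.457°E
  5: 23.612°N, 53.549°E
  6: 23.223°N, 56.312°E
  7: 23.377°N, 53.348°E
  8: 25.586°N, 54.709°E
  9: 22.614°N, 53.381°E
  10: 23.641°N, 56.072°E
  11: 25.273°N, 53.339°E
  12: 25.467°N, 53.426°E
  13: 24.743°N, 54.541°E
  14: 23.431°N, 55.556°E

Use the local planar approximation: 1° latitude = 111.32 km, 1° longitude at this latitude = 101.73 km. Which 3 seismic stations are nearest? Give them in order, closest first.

14, 10, 6

Distances from 23.465°N, 55.340°E:
1: √((-0.422·111.32)² + (1.378·101.73)²) = √(2206.84229 + 19651.53703) = 147.846 km
2: √((0.953·111.32)² + (-1.045·101.73)²) = √(11254.65526 + 11301.35897) = 150.187 km
3: √((-0.801·111.32)² + (-1.470·101.73)²) = √(7950.81096 + 22363.13876) = 174.109 km
4: √((0.247·111.32)² + (1.117·101.73)²) = √(756.03222 + 12912.32460) = 116.912 km
5: √((0.147·111.32)² + (-1.791·101.73)²) = √(267.78181 + 33196.26789) = 182.932 km
6: √((-0.242·111.32)² + (0.972·101.73)²) = √(725.73343 + 9777.56291) = 102.486 km
7: √((-0.088·111.32)² + (-1.992·101.73)²) = √(95.96475 + 41065.46616) = 202.883 km
8: √((2.121·111.32)² + (-0.631·101.73)²) = √(55747.79988 + 4120.56536) = 244.680 km
9: √((-0.851·111.32)² + (-1.959·101.73)²) = √(8974.40192 + 39716.13342) = 220.659 km
10: √((0.176·111.32)² + (0.732·101.73)²) = √(383.85900 + 5545.23877) = 77.001 km
11: √((1.808·111.32)² + (-2.001·101.73)²) = √(40508.22817 + 41437.37792) = 286.261 km
12: √((2.002·111.32)² + (-1.914·101.73)²) = √(49667.75631 + 37912.45919) = 295.940 km
13: √((1.278·111.32)² + (-0.799·101.73)²) = √(20239.88791 + 6606.80742) = 163.850 km
14: √((-0.034·111.32)² + (0.216·101.73)²) = √(14.32532 + 482.84261) = 22.297 km
Sorted: 14 (22.297 km) < 10 (77.001 km) < 6 (102.486 km) < 4 (116.912 km) < 1 (147.846 km) < …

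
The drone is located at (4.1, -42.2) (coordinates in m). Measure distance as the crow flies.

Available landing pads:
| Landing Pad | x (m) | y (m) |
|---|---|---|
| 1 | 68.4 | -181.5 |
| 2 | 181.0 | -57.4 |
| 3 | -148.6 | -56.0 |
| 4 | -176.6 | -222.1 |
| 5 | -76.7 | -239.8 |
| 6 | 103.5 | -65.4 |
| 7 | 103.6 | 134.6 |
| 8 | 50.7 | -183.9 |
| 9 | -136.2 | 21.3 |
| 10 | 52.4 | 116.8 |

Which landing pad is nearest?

6

Distances from (4.1, -42.2):
1: √((64.3)² + (-139.3)²) = √(4134.490 + 19404.490) = 153.4 m
2: √((176.9)² + (-15.2)²) = √(31293.610 + 231.040) = 177.6 m
3: √((-152.7)² + (-13.8)²) = √(23317.290 + 190.440) = 153.3 m
4: √((-180.7)² + (-179.9)²) = √(32652.490 + 32364.010) = 255.0 m
5: √((-80.8)² + (-197.6)²) = √(6528.640 + 39045.760) = 213.5 m
6: √((99.4)² + (-23.2)²) = √(9880.360 + 538.240) = 102.1 m
7: √((99.5)² + (176.8)²) = √(9900.250 + 31258.240) = 202.9 m
8: √((46.6)² + (-141.7)²) = √(2171.560 + 20078.890) = 149.2 m
9: √((-140.3)² + (63.5)²) = √(19684.090 + 4032.250) = 154.0 m
10: √((48.3)² + (159.0)²) = √(2332.890 + 25281.000) = 166.2 m
Minimum: 6 at 102.1 m.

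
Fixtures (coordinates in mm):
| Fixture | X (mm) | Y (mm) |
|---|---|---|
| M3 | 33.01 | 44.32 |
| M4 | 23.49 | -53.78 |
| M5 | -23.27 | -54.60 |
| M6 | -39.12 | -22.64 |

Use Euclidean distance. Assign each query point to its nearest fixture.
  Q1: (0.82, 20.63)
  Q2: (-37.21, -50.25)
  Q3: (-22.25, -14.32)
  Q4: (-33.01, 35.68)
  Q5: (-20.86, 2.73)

Q1 at (0.82, 20.63):
  M3: 39.97 mm
  M4: 77.79 mm
  M5: 78.99 mm
  M6: 58.89 mm
  → nearest: M3 (39.97 mm)
Q2 at (-37.21, -50.25):
  M3: 117.79 mm
  M4: 60.80 mm
  M5: 14.60 mm
  M6: 27.68 mm
  → nearest: M5 (14.60 mm)
Q3 at (-22.25, -14.32):
  M3: 80.57 mm
  M4: 60.41 mm
  M5: 40.29 mm
  M6: 18.81 mm
  → nearest: M6 (18.81 mm)
Q4 at (-33.01, 35.68):
  M3: 66.58 mm
  M4: 105.81 mm
  M5: 90.80 mm
  M6: 58.64 mm
  → nearest: M6 (58.64 mm)
Q5 at (-20.86, 2.73):
  M3: 68.06 mm
  M4: 71.84 mm
  M5: 57.38 mm
  M6: 31.26 mm
  → nearest: M6 (31.26 mm)

Q1→M3; Q2→M5; Q3→M6; Q4→M6; Q5→M6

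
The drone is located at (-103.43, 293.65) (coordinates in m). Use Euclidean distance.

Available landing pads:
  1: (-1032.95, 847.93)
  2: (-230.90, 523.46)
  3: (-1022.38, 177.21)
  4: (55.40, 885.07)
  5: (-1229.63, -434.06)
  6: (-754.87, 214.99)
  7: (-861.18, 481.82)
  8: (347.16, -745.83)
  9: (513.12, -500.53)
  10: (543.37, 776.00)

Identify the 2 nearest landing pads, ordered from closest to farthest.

2, 4

Distances from (-103.43, 293.65):
1: √((-929.52)² + (554.28)²) = √(864007.4304 + 307226.3184) = 1082.24 m
2: √((-127.47)² + (229.81)²) = √(16248.6009 + 52812.6361) = 262.80 m
3: √((-918.95)² + (-116.44)²) = √(844469.1025 + 13558.2736) = 926.30 m
4: √((158.83)² + (591.42)²) = √(25226.9689 + 349777.6164) = 612.38 m
5: √((-1126.20)² + (-727.71)²) = √(1268326.4400 + 529561.8441) = 1340.85 m
6: √((-651.44)² + (-78.66)²) = √(424374.0736 + 6187.3956) = 656.17 m
7: √((-757.75)² + (188.17)²) = √(574185.0625 + 35407.9489) = 780.76 m
8: √((450.59)² + (-1039.48)²) = √(203031.3481 + 1080518.6704) = 1132.94 m
9: √((616.55)² + (-794.18)²) = √(380133.9025 + 630721.8724) = 1005.41 m
10: √((646.80)² + (482.35)²) = √(418350.2400 + 232661.5225) = 806.85 m
Sorted: 2 (262.80 m) < 4 (612.38 m) < 6 (656.17 m) < 7 (780.76 m) < …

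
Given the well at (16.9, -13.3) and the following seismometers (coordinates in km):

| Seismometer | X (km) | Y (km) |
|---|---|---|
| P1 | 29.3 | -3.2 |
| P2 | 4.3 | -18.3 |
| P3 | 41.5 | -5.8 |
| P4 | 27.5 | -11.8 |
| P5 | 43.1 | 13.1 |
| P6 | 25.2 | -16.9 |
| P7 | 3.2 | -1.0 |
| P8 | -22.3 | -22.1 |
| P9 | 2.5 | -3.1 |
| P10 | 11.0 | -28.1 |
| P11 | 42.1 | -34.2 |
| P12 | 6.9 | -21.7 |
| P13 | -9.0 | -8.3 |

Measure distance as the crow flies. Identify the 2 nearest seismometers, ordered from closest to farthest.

Distances from (16.9, -13.3):
P1: √((12.4)² + (10.1)²) = √(153.760 + 102.010) = 16.0 km
P2: √((-12.6)² + (-5.0)²) = √(158.760 + 25.000) = 13.6 km
P3: √((24.6)² + (7.5)²) = √(605.160 + 56.250) = 25.7 km
P4: √((10.6)² + (1.5)²) = √(112.360 + 2.250) = 10.7 km
P5: √((26.2)² + (26.4)²) = √(686.440 + 696.960) = 37.2 km
P6: √((8.3)² + (-3.6)²) = √(68.890 + 12.960) = 9.0 km
P7: √((-13.7)² + (12.3)²) = √(187.690 + 151.290) = 18.4 km
P8: √((-39.2)² + (-8.8)²) = √(1536.640 + 77.440) = 40.2 km
P9: √((-14.4)² + (10.2)²) = √(207.360 + 104.040) = 17.6 km
P10: √((-5.9)² + (-14.8)²) = √(34.810 + 219.040) = 15.9 km
P11: √((25.2)² + (-20.9)²) = √(635.040 + 436.810) = 32.7 km
P12: √((-10.0)² + (-8.4)²) = √(100.000 + 70.560) = 13.1 km
P13: √((-25.9)² + (5.0)²) = √(670.810 + 25.000) = 26.4 km
Sorted: P6 (9.0 km) < P4 (10.7 km) < P12 (13.1 km) < P2 (13.6 km) < …

P6, P4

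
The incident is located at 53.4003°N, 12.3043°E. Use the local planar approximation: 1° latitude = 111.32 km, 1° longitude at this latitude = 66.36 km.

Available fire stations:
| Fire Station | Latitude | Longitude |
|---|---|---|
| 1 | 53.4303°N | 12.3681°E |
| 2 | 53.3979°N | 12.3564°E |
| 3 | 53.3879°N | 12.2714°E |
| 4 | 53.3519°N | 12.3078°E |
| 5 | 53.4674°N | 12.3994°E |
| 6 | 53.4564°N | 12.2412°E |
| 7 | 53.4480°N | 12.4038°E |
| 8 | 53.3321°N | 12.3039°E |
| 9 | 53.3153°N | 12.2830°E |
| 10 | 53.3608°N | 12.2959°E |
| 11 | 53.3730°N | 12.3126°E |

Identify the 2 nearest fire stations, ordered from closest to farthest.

3, 11

Distances from 53.4003°N, 12.3043°E:
1: √((0.0300·111.32)² + (0.0638·66.36)²) = √(11.152928 + 17.924791) = 5.3924 km
2: √((-0.0024·111.32)² + (0.0521·66.36)²) = √(0.071379 + 11.953311) = 3.4677 km
3: √((-0.0124·111.32)² + (-0.0329·66.36)²) = √(1.905416 + 4.766554) = 2.5830 km
4: √((-0.0484·111.32)² + (0.0035·66.36)²) = √(29.029337 + 0.053945) = 5.3929 km
5: √((0.0671·111.32)² + (0.0951·66.36)²) = √(55.794506 + 39.826651) = 9.7786 km
6: √((0.0561·111.32)² + (-0.0631·66.36)²) = √(39.000674 + 17.533615) = 7.5189 km
7: √((0.0477·111.32)² + (0.0995·66.36)²) = √(28.195718 + 43.597232) = 8.4731 km
8: √((-0.0682·111.32)² + (-0.0004·66.36)²) = √(57.638828 + 0.000705) = 7.5921 km
9: √((-0.0850·111.32)² + (-0.0213·66.36)²) = √(89.533229 + 1.997892) = 9.5672 km
10: √((-0.0395·111.32)² + (-0.0084·66.36)²) = √(19.334840 + 0.310722) = 4.4323 km
11: √((-0.0273·111.32)² + (0.0083·66.36)²) = √(9.235740 + 0.303367) = 3.0885 km
Sorted: 3 (2.5830 km) < 11 (3.0885 km) < 2 (3.4677 km) < 10 (4.4323 km) < …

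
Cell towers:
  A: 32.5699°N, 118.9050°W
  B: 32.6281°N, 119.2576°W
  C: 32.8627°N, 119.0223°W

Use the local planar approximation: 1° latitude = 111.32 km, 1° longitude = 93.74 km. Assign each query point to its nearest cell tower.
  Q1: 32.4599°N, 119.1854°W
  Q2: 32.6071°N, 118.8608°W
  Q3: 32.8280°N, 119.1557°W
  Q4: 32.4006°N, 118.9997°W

Q1→B; Q2→A; Q3→C; Q4→A

Q1 at 32.4599°N, 119.1854°W:
  A: √((0.1100·111.32)² + (0.2804·93.74)²) = √(149.944923 + 690.885244) = 28.9971 km
  B: √((0.1682·111.32)² + (-0.0722·93.74)²) = √(350.589075 + 45.806203) = 19.9097 km
  C: √((0.4028·111.32)² + (0.1631·93.74)²) = √(2010.598337 + 233.753338) = 47.3746 km
  → nearest: B (19.9097 km)
Q2 at 32.6071°N, 118.8608°W:
  A: √((-0.0372·111.32)² + (-0.0442·93.74)²) = √(17.148742 + 17.167001) = 5.8580 km
  B: √((0.0210·111.32)² + (-0.3968·93.74)²) = √(5.464935 + 1383.544797) = 37.2694 km
  C: √((0.2556·111.32)² + (-0.1615·93.74)²) = √(809.595516 + 229.189624) = 32.2302 km
  → nearest: A (5.8580 km)
Q3 at 32.8280°N, 119.1557°W:
  A: √((-0.2581·111.32)² + (0.2507·93.74)²) = √(825.510125 + 552.279046) = 37.1186 km
  B: √((-0.1999·111.32)² + (-0.1019·93.74)²) = √(495.190134 + 91.242729) = 24.2164 km
  C: √((0.0347·111.32)² + (0.1334·93.74)²) = √(14.921255 + 156.372924) = 13.0879 km
  → nearest: C (13.0879 km)
Q4 at 32.4006°N, 118.9997°W:
  A: √((0.1693·111.32)² + (0.0947·93.74)²) = √(355.189658 + 78.804289) = 20.8325 km
  B: √((0.2275·111.32)² + (-0.2579·93.74)²) = √(641.370820 + 584.457024) = 35.0118 km
  C: √((0.4621·111.32)² + (-0.0226·93.74)²) = √(2646.173600 + 4.488144) = 51.4846 km
  → nearest: A (20.8325 km)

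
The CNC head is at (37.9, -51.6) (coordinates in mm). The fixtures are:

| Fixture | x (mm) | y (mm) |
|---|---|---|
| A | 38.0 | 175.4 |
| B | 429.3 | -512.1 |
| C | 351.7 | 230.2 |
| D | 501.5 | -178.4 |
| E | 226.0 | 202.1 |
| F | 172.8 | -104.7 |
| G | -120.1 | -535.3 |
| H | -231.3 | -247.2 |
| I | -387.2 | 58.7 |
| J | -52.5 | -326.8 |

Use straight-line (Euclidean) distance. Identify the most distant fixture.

Distances from (37.9, -51.6):
A: √((0.1)² + (227.0)²) = √(0.010 + 51529.000) = 227.0 mm
B: √((391.4)² + (-460.5)²) = √(153193.960 + 212060.250) = 604.4 mm
C: √((313.8)² + (281.8)²) = √(98470.440 + 79411.240) = 421.8 mm
D: √((463.6)² + (-126.8)²) = √(214924.960 + 16078.240) = 480.6 mm
E: √((188.1)² + (253.7)²) = √(35381.610 + 64363.690) = 315.8 mm
F: √((134.9)² + (-53.1)²) = √(18198.010 + 2819.610) = 145.0 mm
G: √((-158.0)² + (-483.7)²) = √(24964.000 + 233965.690) = 508.9 mm
H: √((-269.2)² + (-195.6)²) = √(72468.640 + 38259.360) = 332.8 mm
I: √((-425.1)² + (110.3)²) = √(180710.010 + 12166.090) = 439.2 mm
J: √((-90.4)² + (-275.2)²) = √(8172.160 + 75735.040) = 289.7 mm
Maximum: B at 604.4 mm.

B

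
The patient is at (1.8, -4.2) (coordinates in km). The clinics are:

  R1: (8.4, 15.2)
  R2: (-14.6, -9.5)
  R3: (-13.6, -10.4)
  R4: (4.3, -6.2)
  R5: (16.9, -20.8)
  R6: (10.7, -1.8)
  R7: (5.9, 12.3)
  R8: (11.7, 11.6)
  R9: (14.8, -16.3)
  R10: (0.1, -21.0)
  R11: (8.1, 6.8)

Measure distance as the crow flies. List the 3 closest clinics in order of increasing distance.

R4, R6, R11

Distances from (1.8, -4.2):
R1: √((6.6)² + (19.4)²) = √(43.560 + 376.360) = 20.5 km
R2: √((-16.4)² + (-5.3)²) = √(268.960 + 28.090) = 17.2 km
R3: √((-15.4)² + (-6.2)²) = √(237.160 + 38.440) = 16.6 km
R4: √((2.5)² + (-2.0)²) = √(6.250 + 4.000) = 3.2 km
R5: √((15.1)² + (-16.6)²) = √(228.010 + 275.560) = 22.4 km
R6: √((8.9)² + (2.4)²) = √(79.210 + 5.760) = 9.2 km
R7: √((4.1)² + (16.5)²) = √(16.810 + 272.250) = 17.0 km
R8: √((9.9)² + (15.8)²) = √(98.010 + 249.640) = 18.6 km
R9: √((13.0)² + (-12.1)²) = √(169.000 + 146.410) = 17.8 km
R10: √((-1.7)² + (-16.8)²) = √(2.890 + 282.240) = 16.9 km
R11: √((6.3)² + (11.0)²) = √(39.690 + 121.000) = 12.7 km
Sorted: R4 (3.2 km) < R6 (9.2 km) < R11 (12.7 km) < R3 (16.6 km) < R10 (16.9 km) < …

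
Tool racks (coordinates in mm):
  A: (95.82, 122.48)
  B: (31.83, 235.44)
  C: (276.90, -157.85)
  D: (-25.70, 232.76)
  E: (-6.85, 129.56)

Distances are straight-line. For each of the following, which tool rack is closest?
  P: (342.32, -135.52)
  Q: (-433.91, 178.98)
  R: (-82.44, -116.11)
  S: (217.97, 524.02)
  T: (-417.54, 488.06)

P→C; Q→D; R→E; S→B; T→D

P at (342.32, -135.52):
  A: 356.83 mm
  B: 483.75 mm
  C: 69.13 mm
  D: 520.64 mm
  E: 438.39 mm
  → nearest: C (69.13 mm)
Q at (-433.91, 178.98):
  A: 532.73 mm
  B: 469.15 mm
  C: 786.58 mm
  D: 411.74 mm
  E: 429.91 mm
  → nearest: D (411.74 mm)
R at (-82.44, -116.11):
  A: 297.83 mm
  B: 369.66 mm
  C: 361.76 mm
  D: 353.45 mm
  E: 257.04 mm
  → nearest: E (257.04 mm)
S at (217.97, 524.02):
  A: 419.71 mm
  B: 343.40 mm
  C: 684.41 mm
  D: 379.75 mm
  E: 454.03 mm
  → nearest: B (343.40 mm)
T at (-417.54, 488.06):
  A: 630.23 mm
  B: 515.51 mm
  C: 948.39 mm
  D: 467.67 mm
  E: 545.15 mm
  → nearest: D (467.67 mm)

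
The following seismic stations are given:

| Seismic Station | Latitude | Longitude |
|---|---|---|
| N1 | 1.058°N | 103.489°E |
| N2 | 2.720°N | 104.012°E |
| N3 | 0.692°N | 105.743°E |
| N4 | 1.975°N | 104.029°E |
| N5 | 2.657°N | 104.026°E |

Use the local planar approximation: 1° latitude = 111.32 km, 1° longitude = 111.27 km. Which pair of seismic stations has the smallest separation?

Pairwise distances:
N1–N2: 193.950 km
N1–N3: 254.090 km
N1–N4: 118.451 km
N1–N5: 187.762 km
N2–N3: 296.756 km
N2–N4: 82.955 km
N2–N5: 7.184 km
N3–N4: 238.268 km
N3–N5: 290.429 km
N4–N5: 75.921 km
Closest pair: N2–N5 at 7.184 km.

N2 and N5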